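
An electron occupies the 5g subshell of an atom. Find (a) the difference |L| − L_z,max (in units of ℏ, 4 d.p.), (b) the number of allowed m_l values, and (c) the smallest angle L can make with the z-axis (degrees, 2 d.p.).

The 5g subshell has l = 4.
|L| − L_z,max = (2√5 − 4)ℏ ≈ 0.4721ℏ.
There are 2l+1 = 9 values of m_l.
cos θ_min = 4/√20, so θ_min ≈ 26.57°.

|L|−L_z,max ≈ 0.4721ℏ; 9 values; θ_min ≈ 26.57°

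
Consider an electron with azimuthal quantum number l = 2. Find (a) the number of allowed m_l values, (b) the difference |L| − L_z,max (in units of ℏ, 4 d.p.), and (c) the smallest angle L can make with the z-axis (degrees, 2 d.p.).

5 values; |L|−L_z,max ≈ 0.4495ℏ; θ_min ≈ 35.26°

There are 2l+1 = 5 values of m_l.
|L| − L_z,max = (√6 − 2)ℏ ≈ 0.4495ℏ.
cos θ_min = 2/√6, so θ_min ≈ 35.26°.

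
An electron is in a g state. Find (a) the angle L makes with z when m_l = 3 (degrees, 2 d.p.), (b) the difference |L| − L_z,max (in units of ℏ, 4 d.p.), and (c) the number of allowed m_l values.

θ(m_l=3) ≈ 47.87°; |L|−L_z,max ≈ 0.4721ℏ; 9 values

A g state has l = 4.
For m_l = 3: cos θ = 3/√20, θ ≈ 47.87°.
|L| − L_z,max = (2√5 − 4)ℏ ≈ 0.4721ℏ.
There are 2l+1 = 9 values of m_l.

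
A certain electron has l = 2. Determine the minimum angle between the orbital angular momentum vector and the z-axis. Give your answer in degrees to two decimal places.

θ_min ≈ 35.26°

|L|² = l(l+1)ℏ² = 6ℏ², so |L| = √6 ℏ.
The smallest angle corresponds to the largest L_z, i.e. m_l = l = 2, giving L_z = 2ℏ.
cos θ_min = 2/√6, so θ_min ≈ 35.26°.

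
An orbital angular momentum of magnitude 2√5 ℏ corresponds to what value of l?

|L| = ℏ√(l(l+1)), so l(l+1) = 20.
Solving: l = 4.

l = 4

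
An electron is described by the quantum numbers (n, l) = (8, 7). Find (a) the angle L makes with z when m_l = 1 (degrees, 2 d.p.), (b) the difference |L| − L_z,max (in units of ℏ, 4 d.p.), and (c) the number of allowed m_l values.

For m_l = 1: cos θ = 1/√56, θ ≈ 82.32°.
|L| − L_z,max = (2√14 − 7)ℏ ≈ 0.4833ℏ.
There are 2l+1 = 15 values of m_l.

θ(m_l=1) ≈ 82.32°; |L|−L_z,max ≈ 0.4833ℏ; 15 values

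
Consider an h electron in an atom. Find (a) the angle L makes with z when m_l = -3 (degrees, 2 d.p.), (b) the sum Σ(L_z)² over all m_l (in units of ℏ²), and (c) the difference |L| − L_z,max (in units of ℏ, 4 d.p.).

An h state has l = 5.
For m_l = -3: cos θ = -3/√30, θ ≈ 123.21°.
Σ m_l² = 110, so Σ(L_z)² = 110 ℏ².
|L| − L_z,max = (√30 − 5)ℏ ≈ 0.4772ℏ.

θ(m_l=-3) ≈ 123.21°; Σ(L_z)² = 110 ℏ²; |L|−L_z,max ≈ 0.4772ℏ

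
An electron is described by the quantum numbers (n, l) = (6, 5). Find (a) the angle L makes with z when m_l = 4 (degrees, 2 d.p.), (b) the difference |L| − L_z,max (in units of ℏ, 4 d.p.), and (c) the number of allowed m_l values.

θ(m_l=4) ≈ 43.09°; |L|−L_z,max ≈ 0.4772ℏ; 11 values

For m_l = 4: cos θ = 4/√30, θ ≈ 43.09°.
|L| − L_z,max = (√30 − 5)ℏ ≈ 0.4772ℏ.
There are 2l+1 = 11 values of m_l.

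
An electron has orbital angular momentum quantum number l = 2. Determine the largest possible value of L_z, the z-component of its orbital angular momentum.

L_z,max = 2ℏ

L_z = m_l ℏ with m_l ∈ {−2, …, 2}; the maximum is m_l = 2.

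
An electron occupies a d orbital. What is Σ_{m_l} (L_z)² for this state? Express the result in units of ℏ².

For a d orbital, l = 2.
m_l runs from −2 to 2, i.e. {-2, -1, 0, 1, 2}.
Σ m_l² = 2·(1 + 4) = 10.

Σ(L_z)² = 10 ℏ²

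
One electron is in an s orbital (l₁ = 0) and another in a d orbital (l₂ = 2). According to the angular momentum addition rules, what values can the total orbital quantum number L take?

L = 2

Angular momentum addition gives L = |l₁ − l₂|, …, l₁ + l₂.
Allowed values: L = 2.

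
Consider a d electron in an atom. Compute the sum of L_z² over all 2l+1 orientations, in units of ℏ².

The letter d corresponds to l = 2.
m_l runs from −2 to 2, i.e. {-2, -1, 0, 1, 2}.
Summing m² from −2 to 2: Σ m_l² = 10.

Σ(L_z)² = 10 ℏ²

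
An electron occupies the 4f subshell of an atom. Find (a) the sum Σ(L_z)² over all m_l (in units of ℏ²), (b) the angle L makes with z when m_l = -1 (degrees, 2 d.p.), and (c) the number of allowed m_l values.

Σ(L_z)² = 28 ℏ²; θ(m_l=-1) ≈ 106.78°; 7 values

The 4f subshell has l = 3.
Σ m_l² = 28, so Σ(L_z)² = 28 ℏ².
For m_l = -1: cos θ = -1/√12, θ ≈ 106.78°.
There are 2l+1 = 7 values of m_l.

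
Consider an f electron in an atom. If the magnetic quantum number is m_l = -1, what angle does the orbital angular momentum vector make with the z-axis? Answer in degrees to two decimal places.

θ ≈ 106.78°

F corresponds to l = 3.
|L| = √(l(l+1)) ℏ = 2√3 ℏ.
L_z = m_l ℏ = −1ℏ.
cos θ = L_z/|L| = -1/√12, so θ ≈ 106.78°.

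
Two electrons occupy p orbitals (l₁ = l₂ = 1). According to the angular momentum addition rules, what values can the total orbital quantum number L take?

By the triangle rule, |l₁ − l₂| ≤ L ≤ l₁ + l₂.
Allowed values: L = 0, 1, 2.

L = 0, 1, 2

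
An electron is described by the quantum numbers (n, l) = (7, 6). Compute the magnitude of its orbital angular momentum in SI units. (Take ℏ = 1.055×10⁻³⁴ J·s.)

|L| = 6.837×10⁻³⁴ J·s

|L| = ℏ√(l(l+1)) = ℏ√(6·7) = √42 ℏ
Numerically, |L| = 6.481 × (1.055×10⁻³⁴ J·s) = 6.837×10⁻³⁴ J·s.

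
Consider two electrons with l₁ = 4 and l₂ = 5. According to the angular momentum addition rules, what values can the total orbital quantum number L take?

L = 1, 2, 3, 4, 5, 6, 7, 8, 9

L runs from |4 − 5| = 1 to 4 + 5 = 9.
Allowed values: L = 1, 2, 3, 4, 5, 6, 7, 8, 9.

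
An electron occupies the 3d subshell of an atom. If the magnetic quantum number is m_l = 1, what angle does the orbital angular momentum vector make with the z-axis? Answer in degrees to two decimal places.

θ ≈ 65.91°

3d means n = 3, l = 2.
|L| = √(l(l+1)) ℏ = √6 ℏ.
L_z = m_l ℏ = 1ℏ.
cos θ = L_z/|L| = 1/√6, so θ ≈ 65.91°.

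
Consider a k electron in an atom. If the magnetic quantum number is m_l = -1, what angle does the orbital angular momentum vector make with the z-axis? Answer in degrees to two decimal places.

A k state has l = 7.
|L| = √(l(l+1)) ℏ = 2√14 ℏ.
L_z = m_l ℏ = −1ℏ.
cos θ = L_z/|L| = -1/√56, so θ ≈ 97.68°.

θ ≈ 97.68°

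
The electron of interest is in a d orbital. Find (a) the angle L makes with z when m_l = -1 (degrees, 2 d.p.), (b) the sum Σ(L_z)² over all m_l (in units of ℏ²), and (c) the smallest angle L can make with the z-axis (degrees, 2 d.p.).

θ(m_l=-1) ≈ 114.09°; Σ(L_z)² = 10 ℏ²; θ_min ≈ 35.26°

A d state has l = 2.
For m_l = -1: cos θ = -1/√6, θ ≈ 114.09°.
Σ m_l² = 10, so Σ(L_z)² = 10 ℏ².
cos θ_min = 2/√6, so θ_min ≈ 35.26°.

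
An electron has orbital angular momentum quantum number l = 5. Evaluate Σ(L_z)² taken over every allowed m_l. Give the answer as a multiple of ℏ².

The allowed m_l values are -5, -4, -3, -2, -1, 0, 1, 2, 3, 4, 5.
Σ m_l² = 2·(1 + 4 + 9 + 16 + 25) = 110.

Σ(L_z)² = 110 ℏ²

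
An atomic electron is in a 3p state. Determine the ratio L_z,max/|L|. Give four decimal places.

L_z,max/|L| = 0.7071

For 3p, l = 1.
|L| = √2 ℏ ≈ 1.4142ℏ, while L_z,max = lℏ = 1ℏ.
L_z,max/|L| = 1/√2 = 0.7071.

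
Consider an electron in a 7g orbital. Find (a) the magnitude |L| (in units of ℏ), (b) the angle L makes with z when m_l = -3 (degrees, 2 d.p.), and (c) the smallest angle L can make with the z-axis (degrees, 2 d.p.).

|L| = 2√5 ℏ ≈ 4.472ℏ; θ(m_l=-3) ≈ 132.13°; θ_min ≈ 26.57°

7g means n = 7, l = 4.
|L| = ℏ√(4·5) = 2√5 ℏ ≈ 4.472ℏ.
For m_l = -3: cos θ = -3/√20, θ ≈ 132.13°.
cos θ_min = 4/√20, so θ_min ≈ 26.57°.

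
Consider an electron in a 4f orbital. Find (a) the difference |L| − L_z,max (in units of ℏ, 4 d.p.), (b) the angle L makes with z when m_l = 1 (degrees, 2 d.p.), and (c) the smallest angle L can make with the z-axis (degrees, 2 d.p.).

|L|−L_z,max ≈ 0.4641ℏ; θ(m_l=1) ≈ 73.22°; θ_min ≈ 30.00°

4f means n = 4, l = 3.
|L| − L_z,max = (2√3 − 3)ℏ ≈ 0.4641ℏ.
For m_l = 1: cos θ = 1/√12, θ ≈ 73.22°.
cos θ_min = 3/√12, so θ_min ≈ 30.00°.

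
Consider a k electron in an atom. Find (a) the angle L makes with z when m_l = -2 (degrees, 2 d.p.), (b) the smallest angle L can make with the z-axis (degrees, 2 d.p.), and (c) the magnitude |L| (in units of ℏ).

A k state has l = 7.
For m_l = -2: cos θ = -2/√56, θ ≈ 105.50°.
cos θ_min = 7/√56, so θ_min ≈ 20.70°.
|L| = ℏ√(7·8) = 2√14 ℏ ≈ 7.483ℏ.

θ(m_l=-2) ≈ 105.50°; θ_min ≈ 20.70°; |L| = 2√14 ℏ ≈ 7.483ℏ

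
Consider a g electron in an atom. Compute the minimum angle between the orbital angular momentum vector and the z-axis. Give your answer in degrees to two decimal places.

A g state has l = 4.
|L|² = l(l+1)ℏ² = 20ℏ², so |L| = 2√5 ℏ.
The smallest angle corresponds to the largest L_z, i.e. m_l = l = 4, giving L_z = 4ℏ.
cos θ_min = 4/√20, so θ_min ≈ 26.57°.

θ_min ≈ 26.57°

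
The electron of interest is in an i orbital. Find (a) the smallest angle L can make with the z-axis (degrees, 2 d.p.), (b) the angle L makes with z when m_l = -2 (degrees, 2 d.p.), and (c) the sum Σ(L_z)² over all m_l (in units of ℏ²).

θ_min ≈ 22.21°; θ(m_l=-2) ≈ 107.98°; Σ(L_z)² = 182 ℏ²

An i state has l = 6.
cos θ_min = 6/√42, so θ_min ≈ 22.21°.
For m_l = -2: cos θ = -2/√42, θ ≈ 107.98°.
Σ m_l² = 182, so Σ(L_z)² = 182 ℏ².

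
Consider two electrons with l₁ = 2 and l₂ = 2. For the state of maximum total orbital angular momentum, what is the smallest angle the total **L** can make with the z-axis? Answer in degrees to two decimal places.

θ_min ≈ 26.57°

Angular momentum addition gives L = |l₁ − l₂|, …, l₁ + l₂.
L ∈ {0, 1, 2, 3, 4}.
The maximum is L = 4, with |L_tot| = ℏ√(4·5) = 2√5 ℏ.
The minimum angle with z is arccos(4/√20) ≈ 26.57°.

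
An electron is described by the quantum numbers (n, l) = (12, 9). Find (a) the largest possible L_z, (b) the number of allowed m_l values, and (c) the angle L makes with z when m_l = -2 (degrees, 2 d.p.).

L_z,max = lℏ = 9ℏ.
There are 2l+1 = 19 values of m_l.
For m_l = -2: cos θ = -2/√90, θ ≈ 102.17°.

L_z,max = 9ℏ; 19 values; θ(m_l=-2) ≈ 102.17°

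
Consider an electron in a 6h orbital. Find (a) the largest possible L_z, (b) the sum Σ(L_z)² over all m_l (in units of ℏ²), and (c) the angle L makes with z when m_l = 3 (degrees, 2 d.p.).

The 6h subshell has l = 5.
L_z,max = lℏ = 5ℏ.
Σ m_l² = 110, so Σ(L_z)² = 110 ℏ².
For m_l = 3: cos θ = 3/√30, θ ≈ 56.79°.

L_z,max = 5ℏ; Σ(L_z)² = 110 ℏ²; θ(m_l=3) ≈ 56.79°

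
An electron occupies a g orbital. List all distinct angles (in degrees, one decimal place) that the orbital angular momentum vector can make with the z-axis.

A g state has l = 4.
|L| = √(l(l+1)) ℏ = 2√5 ℏ.
cos θ = m_l/√20 for each m_l ∈ {-4, -3, -2, -1, 0, 1, 2, 3, 4}.

θ ∈ {26.6°, 47.9°, 63.4°, 77.1°, 90.0°, 102.9°, 116.6°, 132.1°, 153.4°}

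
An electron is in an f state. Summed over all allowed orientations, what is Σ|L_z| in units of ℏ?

Σ|L_z| = 12 ℏ

The letter f corresponds to l = 3.
m_l ∈ {-3, -2, -1, 0, 1, 2, 3}.
Σ|m_l| = 2(1+2+…+3) = 12.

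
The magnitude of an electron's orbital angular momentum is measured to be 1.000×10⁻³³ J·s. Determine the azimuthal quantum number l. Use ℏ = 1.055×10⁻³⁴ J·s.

l = 9

|L|/ℏ = (1.000×10⁻³³)/(1.055×10⁻³⁴) ≈ 9.479.
Set l(l+1) = 89.85; the integer solution is l = 9.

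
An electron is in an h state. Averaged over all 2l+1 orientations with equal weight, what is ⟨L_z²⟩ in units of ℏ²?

⟨L_z²⟩ = 10 ℏ²

For an h orbital, l = 5.
m_l ∈ {-5, -4, -3, -2, -1, 0, 1, 2, 3, 4, 5}.
⟨L_z²⟩ = ℏ²·l(l+1)/3 = 10ℏ².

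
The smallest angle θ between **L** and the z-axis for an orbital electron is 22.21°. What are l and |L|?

At minimum angle, m_l = l, so cos θ = l/√(l(l+1)); cos²θ = l/(l+1) = 0.8571.
Thus l = 0.8571/(1 − 0.8571) ≈ 6.
Then |L| = ℏ√(6·7) = √42 ℏ.

l = 6, |L| = √42 ℏ ≈ 6.481ℏ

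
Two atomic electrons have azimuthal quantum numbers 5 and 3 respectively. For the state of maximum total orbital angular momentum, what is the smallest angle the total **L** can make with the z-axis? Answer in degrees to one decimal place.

By the triangle rule, |l₁ − l₂| ≤ L ≤ l₁ + l₂.
L ∈ {2, 3, 4, 5, 6, 7, 8}.
The maximum is L = 8, with |L_tot| = ℏ√(8·9) = 6√2 ℏ.
The minimum angle with z is arccos(8/√72) ≈ 19.5°.

θ_min ≈ 19.5°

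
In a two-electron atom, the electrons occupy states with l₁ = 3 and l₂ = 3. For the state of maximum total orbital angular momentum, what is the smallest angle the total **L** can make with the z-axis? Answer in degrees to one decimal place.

Angular momentum addition gives L = |l₁ − l₂|, …, l₁ + l₂.
Allowed values: L = 0, 1, 2, 3, 4, 5, 6.
The maximum is L = 6, with |L_tot| = ℏ√(6·7) = √42 ℏ.
The minimum angle with z is arccos(6/√42) ≈ 22.2°.

θ_min ≈ 22.2°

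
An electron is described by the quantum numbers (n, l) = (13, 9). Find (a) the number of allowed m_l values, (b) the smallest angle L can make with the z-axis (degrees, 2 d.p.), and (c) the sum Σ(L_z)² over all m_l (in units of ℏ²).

19 values; θ_min ≈ 18.43°; Σ(L_z)² = 570 ℏ²

There are 2l+1 = 19 values of m_l.
cos θ_min = 9/√90, so θ_min ≈ 18.43°.
Σ m_l² = 570, so Σ(L_z)² = 570 ℏ².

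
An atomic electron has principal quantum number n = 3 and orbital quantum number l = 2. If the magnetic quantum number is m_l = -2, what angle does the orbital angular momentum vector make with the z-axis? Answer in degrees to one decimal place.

θ ≈ 144.7°

|L| = √(l(l+1)) ℏ = √6 ℏ.
L_z = m_l ℏ = −2ℏ.
cos θ = L_z/|L| = -2/√6, so θ ≈ 144.7°.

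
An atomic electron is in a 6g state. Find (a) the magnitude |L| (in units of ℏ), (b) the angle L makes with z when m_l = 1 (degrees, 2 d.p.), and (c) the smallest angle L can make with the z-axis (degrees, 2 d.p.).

For 6g, l = 4.
|L| = ℏ√(4·5) = 2√5 ℏ ≈ 4.472ℏ.
For m_l = 1: cos θ = 1/√20, θ ≈ 77.08°.
cos θ_min = 4/√20, so θ_min ≈ 26.57°.

|L| = 2√5 ℏ ≈ 4.472ℏ; θ(m_l=1) ≈ 77.08°; θ_min ≈ 26.57°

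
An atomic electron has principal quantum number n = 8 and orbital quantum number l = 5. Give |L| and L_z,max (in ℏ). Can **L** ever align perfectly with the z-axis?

No: L_z,max = 5ℏ < |L| = √30 ℏ ≈ 5.477ℏ

|L| = √30 ℏ ≈ 5.4772ℏ, while L_z,max = lℏ = 5ℏ.
Since |L| > L_z,max, the vector can never point exactly along z; the closest it comes is θ_min = arccos(5/√30) ≈ 24.1°.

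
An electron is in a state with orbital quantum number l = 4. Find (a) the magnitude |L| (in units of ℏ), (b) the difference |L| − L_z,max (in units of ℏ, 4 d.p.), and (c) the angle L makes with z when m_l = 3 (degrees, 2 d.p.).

|L| = ℏ√(4·5) = 2√5 ℏ ≈ 4.472ℏ.
|L| − L_z,max = (2√5 − 4)ℏ ≈ 0.4721ℏ.
For m_l = 3: cos θ = 3/√20, θ ≈ 47.87°.

|L| = 2√5 ℏ ≈ 4.472ℏ; |L|−L_z,max ≈ 0.4721ℏ; θ(m_l=3) ≈ 47.87°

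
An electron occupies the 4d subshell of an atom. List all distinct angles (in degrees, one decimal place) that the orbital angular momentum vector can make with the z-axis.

θ ∈ {35.3°, 65.9°, 90.0°, 114.1°, 144.7°}

4d means n = 4, l = 2.
|L|² = l(l+1)ℏ² = 6ℏ², so |L| = √6 ℏ.
cos θ = m_l/√6 for each m_l ∈ {-2, -1, 0, 1, 2}.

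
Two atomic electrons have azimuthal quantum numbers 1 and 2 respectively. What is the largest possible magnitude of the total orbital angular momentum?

|L_tot|_max = 2√3 ℏ ≈ 3.464ℏ

L runs from |1 − 2| = 1 to 1 + 2 = 3.
So L can be 1, 2, 3.
The largest magnitude corresponds to L = 3: |L_tot| = ℏ√(3·4) = 2√3 ℏ.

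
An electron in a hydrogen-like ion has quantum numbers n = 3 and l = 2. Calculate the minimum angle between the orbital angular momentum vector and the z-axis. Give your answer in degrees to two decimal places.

θ_min ≈ 35.26°

|L|² = l(l+1)ℏ² = 6ℏ², so |L| = √6 ℏ.
The smallest angle corresponds to the largest L_z, i.e. m_l = l = 2, giving L_z = 2ℏ.
cos θ_min = 2/√6, so θ_min ≈ 35.26°.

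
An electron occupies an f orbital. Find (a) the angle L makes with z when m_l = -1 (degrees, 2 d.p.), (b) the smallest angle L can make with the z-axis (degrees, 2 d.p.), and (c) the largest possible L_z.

θ(m_l=-1) ≈ 106.78°; θ_min ≈ 30.00°; L_z,max = 3ℏ

F corresponds to l = 3.
For m_l = -1: cos θ = -1/√12, θ ≈ 106.78°.
cos θ_min = 3/√12, so θ_min ≈ 30.00°.
L_z,max = lℏ = 3ℏ.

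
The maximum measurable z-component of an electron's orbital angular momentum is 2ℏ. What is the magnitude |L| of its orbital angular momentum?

|L| = √6 ℏ ≈ 2.449ℏ

L_z,max = lℏ, so l = 2.
|L| = √(l(l+1)) ℏ = √6 ℏ.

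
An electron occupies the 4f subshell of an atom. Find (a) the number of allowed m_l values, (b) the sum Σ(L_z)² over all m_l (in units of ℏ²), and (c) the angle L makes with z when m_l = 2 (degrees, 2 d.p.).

For 4f, l = 3.
There are 2l+1 = 7 values of m_l.
Σ m_l² = 28, so Σ(L_z)² = 28 ℏ².
For m_l = 2: cos θ = 2/√12, θ ≈ 54.74°.

7 values; Σ(L_z)² = 28 ℏ²; θ(m_l=2) ≈ 54.74°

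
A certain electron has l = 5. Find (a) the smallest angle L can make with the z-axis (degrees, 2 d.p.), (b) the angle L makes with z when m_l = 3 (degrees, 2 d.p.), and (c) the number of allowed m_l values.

θ_min ≈ 24.09°; θ(m_l=3) ≈ 56.79°; 11 values

cos θ_min = 5/√30, so θ_min ≈ 24.09°.
For m_l = 3: cos θ = 3/√30, θ ≈ 56.79°.
There are 2l+1 = 11 values of m_l.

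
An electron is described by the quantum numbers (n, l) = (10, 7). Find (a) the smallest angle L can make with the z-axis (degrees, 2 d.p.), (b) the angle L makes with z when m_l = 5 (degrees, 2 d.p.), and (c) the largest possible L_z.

θ_min ≈ 20.70°; θ(m_l=5) ≈ 48.08°; L_z,max = 7ℏ

cos θ_min = 7/√56, so θ_min ≈ 20.70°.
For m_l = 5: cos θ = 5/√56, θ ≈ 48.08°.
L_z,max = lℏ = 7ℏ.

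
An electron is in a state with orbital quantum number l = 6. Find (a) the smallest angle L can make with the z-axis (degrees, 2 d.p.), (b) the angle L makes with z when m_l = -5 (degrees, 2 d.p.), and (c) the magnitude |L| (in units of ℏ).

cos θ_min = 6/√42, so θ_min ≈ 22.21°.
For m_l = -5: cos θ = -5/√42, θ ≈ 140.49°.
|L| = ℏ√(6·7) = √42 ℏ ≈ 6.481ℏ.

θ_min ≈ 22.21°; θ(m_l=-5) ≈ 140.49°; |L| = √42 ℏ ≈ 6.481ℏ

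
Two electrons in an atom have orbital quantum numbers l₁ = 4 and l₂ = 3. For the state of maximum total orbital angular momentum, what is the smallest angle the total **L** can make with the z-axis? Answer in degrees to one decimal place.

θ_min ≈ 20.7°

L runs from |4 − 3| = 1 to 4 + 3 = 7.
Allowed values: L = 1, 2, 3, 4, 5, 6, 7.
The maximum is L = 7, with |L_tot| = ℏ√(7·8) = 2√14 ℏ.
The minimum angle with z is arccos(7/√56) ≈ 20.7°.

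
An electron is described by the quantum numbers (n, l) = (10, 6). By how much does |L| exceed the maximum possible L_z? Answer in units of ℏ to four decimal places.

|L| = √42 ℏ ≈ 6.4807ℏ, while L_z,max = lℏ = 6ℏ.
The difference is (√42 − 6)ℏ ≈ 0.4807ℏ.

|L| − L_z,max ≈ 0.4807ℏ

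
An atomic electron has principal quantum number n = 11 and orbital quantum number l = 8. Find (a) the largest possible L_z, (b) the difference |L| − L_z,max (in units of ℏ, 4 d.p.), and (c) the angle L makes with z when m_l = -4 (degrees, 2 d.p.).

L_z,max = lℏ = 8ℏ.
|L| − L_z,max = (6√2 − 8)ℏ ≈ 0.4853ℏ.
For m_l = -4: cos θ = -4/√72, θ ≈ 118.13°.

L_z,max = 8ℏ; |L|−L_z,max ≈ 0.4853ℏ; θ(m_l=-4) ≈ 118.13°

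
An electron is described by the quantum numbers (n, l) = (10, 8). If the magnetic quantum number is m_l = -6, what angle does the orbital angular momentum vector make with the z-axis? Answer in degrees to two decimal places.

θ ≈ 135.00°

|L| = √(l(l+1)) ℏ = 6√2 ℏ.
L_z = m_l ℏ = −6ℏ.
cos θ = L_z/|L| = -6/√72, so θ ≈ 135.00°.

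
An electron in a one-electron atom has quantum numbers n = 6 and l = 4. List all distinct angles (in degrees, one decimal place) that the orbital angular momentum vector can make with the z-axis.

|L| = √(l(l+1)) ℏ = 2√5 ℏ.
cos θ = m_l/√20 for each m_l ∈ {-4, -3, -2, -1, 0, 1, 2, 3, 4}.

θ ∈ {26.6°, 47.9°, 63.4°, 77.1°, 90.0°, 102.9°, 116.6°, 132.1°, 153.4°}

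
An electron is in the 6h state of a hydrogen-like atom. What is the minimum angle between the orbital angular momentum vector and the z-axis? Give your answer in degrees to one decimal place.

6h means n = 6, l = 5.
|L| = ℏ√(l(l+1)) = √30 ℏ.
The smallest angle corresponds to the largest L_z, i.e. m_l = l = 5, giving L_z = 5ℏ.
cos θ_min = 5/√30, so θ_min ≈ 24.1°.

θ_min ≈ 24.1°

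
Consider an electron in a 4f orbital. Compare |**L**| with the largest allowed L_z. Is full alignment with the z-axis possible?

No: L_z,max = 3ℏ < |L| = 2√3 ℏ ≈ 3.464ℏ

The 4f subshell has l = 3.
|L| = 2√3 ℏ ≈ 3.4641ℏ, while L_z,max = lℏ = 3ℏ.
Since |L| > L_z,max, the vector can never point exactly along z; the closest it comes is θ_min = arccos(3/√12) ≈ 30.0°.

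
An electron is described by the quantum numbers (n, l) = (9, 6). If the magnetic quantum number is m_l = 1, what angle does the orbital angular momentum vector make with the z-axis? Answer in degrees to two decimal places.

θ ≈ 81.12°

|L| = √(l(l+1)) ℏ = √42 ℏ.
L_z = m_l ℏ = 1ℏ.
cos θ = L_z/|L| = 1/√42, so θ ≈ 81.12°.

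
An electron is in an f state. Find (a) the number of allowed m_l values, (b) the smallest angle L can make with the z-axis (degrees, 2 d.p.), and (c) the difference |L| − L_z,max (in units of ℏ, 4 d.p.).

An f state has l = 3.
There are 2l+1 = 7 values of m_l.
cos θ_min = 3/√12, so θ_min ≈ 30.00°.
|L| − L_z,max = (2√3 − 3)ℏ ≈ 0.4641ℏ.

7 values; θ_min ≈ 30.00°; |L|−L_z,max ≈ 0.4641ℏ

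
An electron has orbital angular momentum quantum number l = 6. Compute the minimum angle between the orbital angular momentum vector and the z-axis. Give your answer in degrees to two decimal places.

θ_min ≈ 22.21°

|L|² = l(l+1)ℏ² = 42ℏ², so |L| = √42 ℏ.
The smallest angle corresponds to the largest L_z, i.e. m_l = l = 6, giving L_z = 6ℏ.
cos θ_min = 6/√42, so θ_min ≈ 22.21°.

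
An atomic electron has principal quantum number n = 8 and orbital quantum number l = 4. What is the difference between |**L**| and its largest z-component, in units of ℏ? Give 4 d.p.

|L| = 2√5 ℏ ≈ 4.4721ℏ, while L_z,max = lℏ = 4ℏ.
The difference is (2√5 − 4)ℏ ≈ 0.4721ℏ.

|L| − L_z,max ≈ 0.4721ℏ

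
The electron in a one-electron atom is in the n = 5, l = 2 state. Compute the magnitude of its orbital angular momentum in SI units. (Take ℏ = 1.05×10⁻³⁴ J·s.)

|L| = 2.57×10⁻³⁴ J·s

|L| = ℏ√(l(l+1)) = ℏ√(2·3) = √6 ℏ
Numerically, |L| = 2.449 × (1.05×10⁻³⁴ J·s) = 2.57×10⁻³⁴ J·s.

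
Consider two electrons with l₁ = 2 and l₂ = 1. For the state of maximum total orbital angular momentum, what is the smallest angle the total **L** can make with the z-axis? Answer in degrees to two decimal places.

By the triangle rule, |l₁ − l₂| ≤ L ≤ l₁ + l₂.
Allowed values: L = 1, 2, 3.
The maximum is L = 3, with |L_tot| = ℏ√(3·4) = 2√3 ℏ.
The minimum angle with z is arccos(3/√12) ≈ 30.00°.

θ_min ≈ 30.00°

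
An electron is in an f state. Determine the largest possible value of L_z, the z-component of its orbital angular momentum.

L_z,max = 3ℏ

For an f orbital, l = 3.
L_z = m_l ℏ with m_l ∈ {−3, …, 3}; the maximum is m_l = 3.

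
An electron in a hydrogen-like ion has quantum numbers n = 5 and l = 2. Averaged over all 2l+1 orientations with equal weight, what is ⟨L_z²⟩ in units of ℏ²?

m_l ∈ {-2, -1, 0, 1, 2}.
Average of L_z² over 5 states: 10/5 ℏ² = 2 ℏ².

⟨L_z²⟩ = 2 ℏ²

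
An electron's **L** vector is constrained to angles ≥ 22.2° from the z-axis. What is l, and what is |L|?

l = 6, |L| = √42 ℏ ≈ 6.481ℏ

cos θ_min = l/√(l(l+1)) = √(l/(l+1)), so l/(l+1) = cos²(22.2°) = 0.8572.
Thus l = 0.8572/(1 − 0.8572) ≈ 6.
Then |L| = ℏ√(6·7) = √42 ℏ.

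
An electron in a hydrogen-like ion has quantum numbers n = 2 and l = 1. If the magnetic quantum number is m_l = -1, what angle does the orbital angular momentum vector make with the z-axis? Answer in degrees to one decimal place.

|L| = √(l(l+1)) ℏ = √2 ℏ.
L_z = m_l ℏ = −1ℏ.
cos θ = L_z/|L| = -1/√2, so θ ≈ 135.0°.

θ ≈ 135.0°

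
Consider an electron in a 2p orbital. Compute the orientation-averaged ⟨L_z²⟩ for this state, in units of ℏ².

⟨L_z²⟩ = 0.6667 ℏ²

2p means n = 2, l = 1.
m_l ∈ {-1, 0, 1}.
⟨L_z²⟩ = ℏ²·l(l+1)/3 = 0.6667ℏ².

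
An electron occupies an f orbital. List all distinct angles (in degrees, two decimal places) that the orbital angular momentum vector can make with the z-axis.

θ ∈ {30.00°, 54.74°, 73.22°, 90.00°, 106.78°, 125.26°, 150.00°}

An f state has l = 3.
|L| = ℏ√(l(l+1)) = 2√3 ℏ.
cos θ = m_l/√12 for each m_l ∈ {-3, -2, -1, 0, 1, 2, 3}.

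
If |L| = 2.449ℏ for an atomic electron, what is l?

l = 2

(|L|/ℏ)² = l(l+1) = 6.
Solving: l = 2.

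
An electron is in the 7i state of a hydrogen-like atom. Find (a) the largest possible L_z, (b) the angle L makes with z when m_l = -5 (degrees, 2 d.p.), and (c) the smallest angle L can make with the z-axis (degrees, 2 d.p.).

L_z,max = 6ℏ; θ(m_l=-5) ≈ 140.49°; θ_min ≈ 22.21°

The 7i subshell has l = 6.
L_z,max = lℏ = 6ℏ.
For m_l = -5: cos θ = -5/√42, θ ≈ 140.49°.
cos θ_min = 6/√42, so θ_min ≈ 22.21°.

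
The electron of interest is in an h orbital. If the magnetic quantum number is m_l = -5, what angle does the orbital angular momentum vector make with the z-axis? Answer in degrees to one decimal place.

θ ≈ 155.9°

For an h orbital, l = 5.
|L|² = l(l+1)ℏ² = 30ℏ², so |L| = √30 ℏ.
L_z = m_l ℏ = −5ℏ.
cos θ = L_z/|L| = -5/√30, so θ ≈ 155.9°.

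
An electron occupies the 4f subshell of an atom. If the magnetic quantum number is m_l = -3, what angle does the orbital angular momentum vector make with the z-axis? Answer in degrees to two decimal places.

θ ≈ 150.00°

For 4f, l = 3.
|L| = ℏ√(l(l+1)) = 2√3 ℏ.
L_z = m_l ℏ = −3ℏ.
cos θ = L_z/|L| = -3/√12, so θ ≈ 150.00°.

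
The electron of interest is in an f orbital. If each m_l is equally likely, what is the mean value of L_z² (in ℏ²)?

For an f orbital, l = 3.
m_l runs from −3 to 3, i.e. {-3, -2, -1, 0, 1, 2, 3}.
⟨L_z²⟩ = ℏ²·(Σ m_l²)/(2l+1) = ℏ²·28/7 = 4ℏ².

⟨L_z²⟩ = 4 ℏ²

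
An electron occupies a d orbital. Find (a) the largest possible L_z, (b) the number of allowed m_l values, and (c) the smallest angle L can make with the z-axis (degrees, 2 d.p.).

L_z,max = 2ℏ; 5 values; θ_min ≈ 35.26°

For a d orbital, l = 2.
L_z,max = lℏ = 2ℏ.
There are 2l+1 = 5 values of m_l.
cos θ_min = 2/√6, so θ_min ≈ 35.26°.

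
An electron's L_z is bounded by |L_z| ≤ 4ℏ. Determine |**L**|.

|L| = 2√5 ℏ ≈ 4.472ℏ

L_z,max = lℏ, so l = 4.
|L| = ℏ√(l(l+1)) = 2√5 ℏ.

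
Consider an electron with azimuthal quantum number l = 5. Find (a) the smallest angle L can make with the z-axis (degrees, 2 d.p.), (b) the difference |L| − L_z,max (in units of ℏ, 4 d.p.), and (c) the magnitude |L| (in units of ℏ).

θ_min ≈ 24.09°; |L|−L_z,max ≈ 0.4772ℏ; |L| = √30 ℏ ≈ 5.477ℏ

cos θ_min = 5/√30, so θ_min ≈ 24.09°.
|L| − L_z,max = (√30 − 5)ℏ ≈ 0.4772ℏ.
|L| = ℏ√(5·6) = √30 ℏ ≈ 5.477ℏ.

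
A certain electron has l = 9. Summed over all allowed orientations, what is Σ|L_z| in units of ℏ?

Σ|L_z| = 90 ℏ

m_l ∈ {-9, -8, -7, -6, -5, -4, -3, -2, -1, 0, 1, 2, 3, 4, 5, 6, 7, 8, 9}.
Σ|m_l| = 2·9(9+1)/2 = 90.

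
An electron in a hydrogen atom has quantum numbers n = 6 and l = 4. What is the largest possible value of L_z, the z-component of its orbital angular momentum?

L_z,max = 4ℏ

L_z = m_l ℏ with m_l ∈ {−4, …, 4}; the maximum is m_l = 4.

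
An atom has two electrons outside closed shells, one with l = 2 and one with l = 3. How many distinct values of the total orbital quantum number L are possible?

5

The total orbital quantum number L ranges from |l₁ − l₂| to l₁ + l₂ in integer steps.
Allowed values: L = 1, 2, 3, 4, 5.
That is 5 values.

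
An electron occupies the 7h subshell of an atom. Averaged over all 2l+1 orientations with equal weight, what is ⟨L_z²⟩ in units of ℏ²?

7h means n = 7, l = 5.
The allowed m_l values are -5, -4, -3, -2, -1, 0, 1, 2, 3, 4, 5.
⟨L_z²⟩ = ℏ²·l(l+1)/3 = 10ℏ².

⟨L_z²⟩ = 10 ℏ²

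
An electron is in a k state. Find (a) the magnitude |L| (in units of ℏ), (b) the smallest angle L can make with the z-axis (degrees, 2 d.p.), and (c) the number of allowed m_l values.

|L| = 2√14 ℏ ≈ 7.483ℏ; θ_min ≈ 20.70°; 15 values

K corresponds to l = 7.
|L| = ℏ√(7·8) = 2√14 ℏ ≈ 7.483ℏ.
cos θ_min = 7/√56, so θ_min ≈ 20.70°.
There are 2l+1 = 15 values of m_l.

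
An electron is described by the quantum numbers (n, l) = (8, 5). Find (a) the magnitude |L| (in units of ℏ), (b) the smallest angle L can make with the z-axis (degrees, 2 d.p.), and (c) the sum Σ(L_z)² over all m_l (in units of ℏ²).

|L| = ℏ√(5·6) = √30 ℏ ≈ 5.477ℏ.
cos θ_min = 5/√30, so θ_min ≈ 24.09°.
Σ m_l² = 110, so Σ(L_z)² = 110 ℏ².

|L| = √30 ℏ ≈ 5.477ℏ; θ_min ≈ 24.09°; Σ(L_z)² = 110 ℏ²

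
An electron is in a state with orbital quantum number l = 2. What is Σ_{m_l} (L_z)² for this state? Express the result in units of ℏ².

m_l ∈ {-2, -1, 0, 1, 2}.
Σ m_l² = 2·(1 + 4) = 10.

Σ(L_z)² = 10 ℏ²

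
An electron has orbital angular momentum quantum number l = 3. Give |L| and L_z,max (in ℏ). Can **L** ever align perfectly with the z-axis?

No: L_z,max = 3ℏ < |L| = 2√3 ℏ ≈ 3.464ℏ

|L| = 2√3 ℏ ≈ 3.4641ℏ, while L_z,max = lℏ = 3ℏ.
Since |L| > L_z,max, the vector can never point exactly along z; the closest it comes is θ_min = arccos(3/√12) ≈ 30.0°.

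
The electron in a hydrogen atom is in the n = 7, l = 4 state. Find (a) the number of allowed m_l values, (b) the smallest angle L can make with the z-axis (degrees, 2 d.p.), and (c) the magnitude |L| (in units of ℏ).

There are 2l+1 = 9 values of m_l.
cos θ_min = 4/√20, so θ_min ≈ 26.57°.
|L| = ℏ√(4·5) = 2√5 ℏ ≈ 4.472ℏ.

9 values; θ_min ≈ 26.57°; |L| = 2√5 ℏ ≈ 4.472ℏ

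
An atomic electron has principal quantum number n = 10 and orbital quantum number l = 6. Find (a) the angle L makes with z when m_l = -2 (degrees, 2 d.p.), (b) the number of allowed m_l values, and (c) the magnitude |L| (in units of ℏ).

For m_l = -2: cos θ = -2/√42, θ ≈ 107.98°.
There are 2l+1 = 13 values of m_l.
|L| = ℏ√(6·7) = √42 ℏ ≈ 6.481ℏ.

θ(m_l=-2) ≈ 107.98°; 13 values; |L| = √42 ℏ ≈ 6.481ℏ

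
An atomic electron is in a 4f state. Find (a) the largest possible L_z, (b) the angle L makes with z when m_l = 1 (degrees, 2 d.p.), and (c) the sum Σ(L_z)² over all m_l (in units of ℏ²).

The 4f subshell has l = 3.
L_z,max = lℏ = 3ℏ.
For m_l = 1: cos θ = 1/√12, θ ≈ 73.22°.
Σ m_l² = 28, so Σ(L_z)² = 28 ℏ².

L_z,max = 3ℏ; θ(m_l=1) ≈ 73.22°; Σ(L_z)² = 28 ℏ²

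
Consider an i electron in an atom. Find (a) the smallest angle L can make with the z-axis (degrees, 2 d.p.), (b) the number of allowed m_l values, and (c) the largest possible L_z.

θ_min ≈ 22.21°; 13 values; L_z,max = 6ℏ

The letter i corresponds to l = 6.
cos θ_min = 6/√42, so θ_min ≈ 22.21°.
There are 2l+1 = 13 values of m_l.
L_z,max = lℏ = 6ℏ.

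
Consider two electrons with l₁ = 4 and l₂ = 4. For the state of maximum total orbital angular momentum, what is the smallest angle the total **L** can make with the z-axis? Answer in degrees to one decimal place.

θ_min ≈ 19.5°

By the triangle rule, |l₁ − l₂| ≤ L ≤ l₁ + l₂.
L ∈ {0, 1, 2, 3, 4, 5, 6, 7, 8}.
The maximum is L = 8, with |L_tot| = ℏ√(8·9) = 6√2 ℏ.
The minimum angle with z is arccos(8/√72) ≈ 19.5°.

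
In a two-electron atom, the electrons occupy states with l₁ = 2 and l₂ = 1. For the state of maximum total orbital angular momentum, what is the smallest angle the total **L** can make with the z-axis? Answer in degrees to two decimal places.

Angular momentum addition gives L = |l₁ − l₂|, …, l₁ + l₂.
Allowed values: L = 1, 2, 3.
The maximum is L = 3, with |L_tot| = ℏ√(3·4) = 2√3 ℏ.
The minimum angle with z is arccos(3/√12) ≈ 30.00°.

θ_min ≈ 30.00°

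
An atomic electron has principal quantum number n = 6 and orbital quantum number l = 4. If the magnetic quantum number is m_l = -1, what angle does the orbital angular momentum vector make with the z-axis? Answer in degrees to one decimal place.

θ ≈ 102.9°

|L|² = l(l+1)ℏ² = 20ℏ², so |L| = 2√5 ℏ.
L_z = m_l ℏ = −1ℏ.
cos θ = L_z/|L| = -1/√20, so θ ≈ 102.9°.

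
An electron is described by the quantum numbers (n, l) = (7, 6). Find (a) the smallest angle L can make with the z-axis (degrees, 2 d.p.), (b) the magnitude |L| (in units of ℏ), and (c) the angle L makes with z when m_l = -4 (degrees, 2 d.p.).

cos θ_min = 6/√42, so θ_min ≈ 22.21°.
|L| = ℏ√(6·7) = √42 ℏ ≈ 6.481ℏ.
For m_l = -4: cos θ = -4/√42, θ ≈ 128.11°.

θ_min ≈ 22.21°; |L| = √42 ℏ ≈ 6.481ℏ; θ(m_l=-4) ≈ 128.11°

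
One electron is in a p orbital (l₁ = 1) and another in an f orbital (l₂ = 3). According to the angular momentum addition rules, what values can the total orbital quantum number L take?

L = 2, 3, 4

The total orbital quantum number L ranges from |l₁ − l₂| to l₁ + l₂ in integer steps.
Allowed values: L = 2, 3, 4.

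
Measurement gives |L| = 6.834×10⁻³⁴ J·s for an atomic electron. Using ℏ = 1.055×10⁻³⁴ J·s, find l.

|L|/ℏ = (6.834×10⁻³⁴)/(1.055×10⁻³⁴) ≈ 6.478.
l(l+1) ≈ 6.478² ≈ 41.96, so l = 6.

l = 6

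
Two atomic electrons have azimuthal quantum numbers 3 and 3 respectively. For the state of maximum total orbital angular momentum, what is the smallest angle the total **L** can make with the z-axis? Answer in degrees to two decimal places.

The total orbital quantum number L ranges from |l₁ − l₂| to l₁ + l₂ in integer steps.
Allowed values: L = 0, 1, 2, 3, 4, 5, 6.
The maximum is L = 6, with |L_tot| = ℏ√(6·7) = √42 ℏ.
The minimum angle with z is arccos(6/√42) ≈ 22.21°.

θ_min ≈ 22.21°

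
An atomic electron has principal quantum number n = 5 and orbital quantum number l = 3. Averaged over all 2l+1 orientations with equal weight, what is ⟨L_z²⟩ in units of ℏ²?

⟨L_z²⟩ = 4 ℏ²

m_l runs from −3 to 3, i.e. {-3, -2, -1, 0, 1, 2, 3}.
⟨L_z²⟩ = ℏ²·(Σ m_l²)/(2l+1) = ℏ²·28/7 = 4ℏ².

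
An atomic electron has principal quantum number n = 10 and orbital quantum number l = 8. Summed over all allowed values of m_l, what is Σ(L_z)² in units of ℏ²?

Σ(L_z)² = 408 ℏ²

m_l runs from −8 to 8, i.e. {-8, -7, -6, -5, -4, -3, -2, -1, 0, 1, 2, 3, 4, 5, 6, 7, 8}.
Σ m_l² = l(l+1)(2l+1)/3 = 8·9·17/3 = 408.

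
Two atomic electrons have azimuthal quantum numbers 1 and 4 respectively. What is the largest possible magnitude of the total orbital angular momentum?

|L_tot|_max = √30 ℏ ≈ 5.477ℏ

Angular momentum addition gives L = |l₁ − l₂|, …, l₁ + l₂.
L ∈ {3, 4, 5}.
The largest magnitude corresponds to L = 5: |L_tot| = ℏ√(5·6) = √30 ℏ.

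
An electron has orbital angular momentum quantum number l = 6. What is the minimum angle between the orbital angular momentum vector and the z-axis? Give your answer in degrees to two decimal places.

|L| = ℏ√(l(l+1)) = √42 ℏ.
The smallest angle corresponds to the largest L_z, i.e. m_l = l = 6, giving L_z = 6ℏ.
cos θ_min = 6/√42, so θ_min ≈ 22.21°.

θ_min ≈ 22.21°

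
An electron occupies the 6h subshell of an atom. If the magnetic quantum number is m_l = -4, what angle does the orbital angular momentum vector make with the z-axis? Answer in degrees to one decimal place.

The 6h subshell has l = 5.
|L| = ℏ√(l(l+1)) = √30 ℏ.
L_z = m_l ℏ = −4ℏ.
cos θ = L_z/|L| = -4/√30, so θ ≈ 136.9°.

θ ≈ 136.9°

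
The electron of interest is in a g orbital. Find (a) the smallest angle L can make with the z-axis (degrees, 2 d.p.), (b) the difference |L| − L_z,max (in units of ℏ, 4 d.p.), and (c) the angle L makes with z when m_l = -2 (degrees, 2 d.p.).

For a g orbital, l = 4.
cos θ_min = 4/√20, so θ_min ≈ 26.57°.
|L| − L_z,max = (2√5 − 4)ℏ ≈ 0.4721ℏ.
For m_l = -2: cos θ = -2/√20, θ ≈ 116.57°.

θ_min ≈ 26.57°; |L|−L_z,max ≈ 0.4721ℏ; θ(m_l=-2) ≈ 116.57°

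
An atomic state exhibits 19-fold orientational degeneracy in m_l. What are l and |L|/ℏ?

19 = 2l + 1, so l = (19−1)/2 = 9.
Then |L| = √(l(l+1)) ℏ = 3√10 ℏ.

l = 9, |L| = 3√10 ℏ ≈ 9.487ℏ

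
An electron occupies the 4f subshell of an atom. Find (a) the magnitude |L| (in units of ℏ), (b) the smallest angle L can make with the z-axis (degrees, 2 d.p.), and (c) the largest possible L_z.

4f means n = 4, l = 3.
|L| = ℏ√(3·4) = 2√3 ℏ ≈ 3.464ℏ.
cos θ_min = 3/√12, so θ_min ≈ 30.00°.
L_z,max = lℏ = 3ℏ.

|L| = 2√3 ℏ ≈ 3.464ℏ; θ_min ≈ 30.00°; L_z,max = 3ℏ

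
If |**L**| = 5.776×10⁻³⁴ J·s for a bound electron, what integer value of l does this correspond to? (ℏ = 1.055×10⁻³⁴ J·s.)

|L|/ℏ = (5.776×10⁻³⁴)/(1.055×10⁻³⁴) ≈ 5.475.
(|L|/ℏ)² = l(l+1) ≈ 29.97 ⇒ l = 5.

l = 5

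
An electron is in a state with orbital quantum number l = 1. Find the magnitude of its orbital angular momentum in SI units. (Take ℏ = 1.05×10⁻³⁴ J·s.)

|L| = ℏ√(l(l+1)) = ℏ√(1·2) = √2 ℏ
Numerically, |L| = 1.414 × (1.05×10⁻³⁴ J·s) = 1.48×10⁻³⁴ J·s.

|L| = 1.48×10⁻³⁴ J·s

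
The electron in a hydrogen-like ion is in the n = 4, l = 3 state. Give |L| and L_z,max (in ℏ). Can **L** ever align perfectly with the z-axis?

|L| = 2√3 ℏ ≈ 3.4641ℏ, while L_z,max = lℏ = 3ℏ.
Since |L| > L_z,max, the vector can never point exactly along z; the closest it comes is θ_min = arccos(3/√12) ≈ 30.0°.

No: L_z,max = 3ℏ < |L| = 2√3 ℏ ≈ 3.464ℏ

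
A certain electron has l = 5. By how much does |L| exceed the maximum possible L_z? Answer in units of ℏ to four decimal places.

|L| = √30 ℏ ≈ 5.4772ℏ, while L_z,max = lℏ = 5ℏ.
The difference is (√30 − 5)ℏ ≈ 0.4772ℏ.

|L| − L_z,max ≈ 0.4772ℏ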